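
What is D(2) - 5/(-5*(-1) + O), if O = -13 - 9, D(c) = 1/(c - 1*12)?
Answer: 33/170 ≈ 0.19412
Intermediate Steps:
D(c) = 1/(-12 + c) (D(c) = 1/(c - 12) = 1/(-12 + c))
O = -22
D(2) - 5/(-5*(-1) + O) = 1/(-12 + 2) - 5/(-5*(-1) - 22) = 1/(-10) - 5/(5 - 22) = -1/10 - 5/(-17) = -1/10 - 5*(-1/17) = -1/10 + 5/17 = 33/170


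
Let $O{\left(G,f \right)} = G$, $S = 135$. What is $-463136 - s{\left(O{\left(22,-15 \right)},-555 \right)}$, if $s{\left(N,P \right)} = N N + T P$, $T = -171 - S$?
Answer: $-633450$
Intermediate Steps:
$T = -306$ ($T = -171 - 135 = -306$)
$s{\left(N,P \right)} = N^{2} - 306 P$ ($s{\left(N,P \right)} = N N - 306 P = N^{2} - 306 P$)
$-463136 - s{\left(O{\left(22,-15 \right)},-555 \right)} = -463136 - \left(22^{2} - -169830\right) = -463136 - \left(484 + 169830\right) = -463136 - 170314 = -633450$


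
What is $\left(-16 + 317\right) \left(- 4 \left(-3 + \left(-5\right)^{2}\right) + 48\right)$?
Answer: $-12040$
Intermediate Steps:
$\left(-16 + 317\right) \left(- 4 \left(-3 + \left(-5\right)^{2}\right) + 48\right) = 301 \left(- 4 \left(-3 + 25\right) + 48\right) = 301 \left(\left(-4\right) 22 + 48\right) = 301 \left(-88 + 48\right) = 301 \left(-40\right) = -12040$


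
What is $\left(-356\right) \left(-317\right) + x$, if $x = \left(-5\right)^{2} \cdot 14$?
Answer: $113202$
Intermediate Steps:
$x = 350$ ($x = 25 \cdot 14 = 350$)
$\left(-356\right) \left(-317\right) + x = \left(-356\right) \left(-317\right) + 350 = 112852 + 350 = 113202$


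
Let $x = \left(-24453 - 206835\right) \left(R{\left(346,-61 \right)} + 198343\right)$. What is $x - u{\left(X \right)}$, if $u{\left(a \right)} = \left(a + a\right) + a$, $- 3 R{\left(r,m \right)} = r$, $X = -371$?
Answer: $-45847679455$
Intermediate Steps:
$R{\left(r,m \right)} = - \frac{r}{3}$
$u{\left(a \right)} = 3 a$ ($u{\left(a \right)} = 2 a + a = 3 a$)
$x = -45847680568$ ($x = \left(-24453 - 206835\right) \left(\left(- \frac{1}{3}\right) 346 + 198343\right) = - 231288 \left(- \frac{346}{3} + 198343\right) = \left(-231288\right) \frac{594683}{3} = -45847680568$)
$x - u{\left(X \right)} = -45847680568 - 3 \left(-371\right) = -45847680568 - -1113 = -45847680568 + 1113 = -45847679455$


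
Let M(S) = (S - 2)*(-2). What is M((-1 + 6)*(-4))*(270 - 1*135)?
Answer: 5940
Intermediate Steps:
M(S) = 4 - 2*S (M(S) = (-2 + S)*(-2) = 4 - 2*S)
M((-1 + 6)*(-4))*(270 - 1*135) = (4 - 2*(-1 + 6)*(-4))*(270 - 1*135) = (4 - 10*(-4))*(270 - 135) = (4 - 2*(-20))*135 = (4 + 40)*135 = 44*135 = 5940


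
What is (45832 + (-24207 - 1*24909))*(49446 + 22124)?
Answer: -235035880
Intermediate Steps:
(45832 + (-24207 - 1*24909))*(49446 + 22124) = (45832 + (-24207 - 24909))*71570 = (45832 - 49116)*71570 = -3284*71570 = -235035880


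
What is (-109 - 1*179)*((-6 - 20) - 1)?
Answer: 7776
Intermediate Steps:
(-109 - 1*179)*((-6 - 20) - 1) = (-109 - 179)*(-26 - 1) = -288*(-27) = 7776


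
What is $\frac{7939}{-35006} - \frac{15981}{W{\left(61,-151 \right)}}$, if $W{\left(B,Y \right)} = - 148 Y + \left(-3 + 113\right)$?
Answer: $- \frac{61477079}{65513729} \approx -0.93839$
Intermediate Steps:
$W{\left(B,Y \right)} = 110 - 148 Y$ ($W{\left(B,Y \right)} = - 148 Y + 110 = 110 - 148 Y$)
$\frac{7939}{-35006} - \frac{15981}{W{\left(61,-151 \right)}} = \frac{7939}{-35006} - \frac{15981}{110 - -22348} = 7939 \left(- \frac{1}{35006}\right) - \frac{15981}{110 + 22348} = - \frac{7939}{35006} - \frac{15981}{22458} = - \frac{7939}{35006} - \frac{5327}{7486} = - \frac{61477079}{65513729}$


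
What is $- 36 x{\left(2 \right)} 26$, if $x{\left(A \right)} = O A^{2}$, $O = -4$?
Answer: $14976$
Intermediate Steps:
$x{\left(A \right)} = - 4 A^{2}$
$- 36 x{\left(2 \right)} 26 = - 36 \left(- 4 \cdot 2^{2}\right) 26 = - 36 \left(\left(-4\right) 4\right) 26 = \left(-36\right) \left(-16\right) 26 = 576 \cdot 26 = 14976$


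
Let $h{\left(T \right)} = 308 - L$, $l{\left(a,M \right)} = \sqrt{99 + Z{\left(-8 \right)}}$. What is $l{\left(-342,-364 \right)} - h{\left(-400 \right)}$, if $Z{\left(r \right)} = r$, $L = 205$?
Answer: $-103 + \sqrt{91} \approx -93.461$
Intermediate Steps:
$l{\left(a,M \right)} = \sqrt{91}$ ($l{\left(a,M \right)} = \sqrt{99 - 8} = \sqrt{91}$)
$h{\left(T \right)} = 103$ ($h{\left(T \right)} = 308 - 205 = 103$)
$l{\left(-342,-364 \right)} - h{\left(-400 \right)} = \sqrt{91} - 103 = -103 + \sqrt{91}$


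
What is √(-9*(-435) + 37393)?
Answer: 2*√10327 ≈ 203.24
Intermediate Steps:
√(-9*(-435) + 37393) = √(3915 + 37393) = √41308 = 2*√10327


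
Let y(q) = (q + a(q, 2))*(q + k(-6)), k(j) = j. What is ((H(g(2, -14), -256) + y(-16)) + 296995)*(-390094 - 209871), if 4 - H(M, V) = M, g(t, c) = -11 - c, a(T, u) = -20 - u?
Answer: -178688775880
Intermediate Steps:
H(M, V) = 4 - M
y(q) = (-22 + q)*(-6 + q) (y(q) = (q + (-20 - 1*2))*(q - 6) = (q + (-20 - 2))*(-6 + q) = (q - 22)*(-6 + q) = (-22 + q)*(-6 + q))
((H(g(2, -14), -256) + y(-16)) + 296995)*(-390094 - 209871) = (((4 - (-11 - 1*(-14))) + (132 + (-16)² - 28*(-16))) + 296995)*(-390094 - 209871) = (((4 - (-11 + 14)) + (132 + 256 + 448)) + 296995)*(-599965) = (((4 - 1*3) + 836) + 296995)*(-599965) = (((4 - 3) + 836) + 296995)*(-599965) = ((1 + 836) + 296995)*(-599965) = (837 + 296995)*(-599965) = 297832*(-599965) = -178688775880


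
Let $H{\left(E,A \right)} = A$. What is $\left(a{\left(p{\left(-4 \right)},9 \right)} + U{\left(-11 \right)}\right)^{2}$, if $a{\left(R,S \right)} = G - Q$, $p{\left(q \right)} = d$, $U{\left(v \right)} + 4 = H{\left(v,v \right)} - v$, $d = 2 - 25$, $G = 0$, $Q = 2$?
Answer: $36$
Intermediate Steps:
$d = -23$ ($d = 2 - 25 = -23$)
$U{\left(v \right)} = -4$ ($U{\left(v \right)} = -4 + \left(v - v\right) = -4 + 0 = -4$)
$p{\left(q \right)} = -23$
$a{\left(R,S \right)} = -2$ ($a{\left(R,S \right)} = 0 - 2 = -2$)
$\left(a{\left(p{\left(-4 \right)},9 \right)} + U{\left(-11 \right)}\right)^{2} = \left(-2 - 4\right)^{2} = \left(-6\right)^{2} = 36$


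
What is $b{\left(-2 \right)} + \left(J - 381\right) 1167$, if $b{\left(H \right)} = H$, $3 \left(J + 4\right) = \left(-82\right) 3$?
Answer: $-544991$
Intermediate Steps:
$J = -86$ ($J = -4 + \frac{\left(-82\right) 3}{3} = -4 + \frac{1}{3} \left(-246\right) = -4 - 82 = -86$)
$b{\left(-2 \right)} + \left(J - 381\right) 1167 = -2 + \left(-86 - 381\right) 1167 = -2 - 544989 = -544991$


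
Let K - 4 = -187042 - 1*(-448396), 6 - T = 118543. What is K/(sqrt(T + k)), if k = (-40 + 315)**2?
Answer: -130679*I*sqrt(298)/1788 ≈ -1261.7*I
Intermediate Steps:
T = -118537 (T = 6 - 1*118543 = 6 - 118543 = -118537)
K = 261358 (K = 4 + (-187042 - 1*(-448396)) = 4 + (-187042 + 448396) = 4 + 261354 = 261358)
k = 75625 (k = 275**2 = 75625)
K/(sqrt(T + k)) = 261358/(sqrt(-118537 + 75625)) = 261358/(sqrt(-42912)) = 261358/((12*I*sqrt(298))) = 261358*(-I*sqrt(298)/3576) = -130679*I*sqrt(298)/1788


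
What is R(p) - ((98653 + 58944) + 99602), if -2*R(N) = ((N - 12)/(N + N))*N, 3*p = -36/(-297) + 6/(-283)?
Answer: -14411721131/56034 ≈ -2.5720e+5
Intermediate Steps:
p = 934/28017 (p = (-36/(-297) + 6/(-283))/3 = (-36*(-1/297) + 6*(-1/283))/3 = (4/33 - 6/283)/3 = (⅓)*(934/9339) = 934/28017 ≈ 0.033337)
R(N) = 3 - N/4 (R(N) = -(N - 12)/(N + N)*N/2 = -(-12 + N)/((2*N))*N/2 = -(-12 + N)*(1/(2*N))*N/2 = -(-12 + N)/(2*N)*N/2 = -(-6 + N/2)/2 = 3 - N/4)
R(p) - ((98653 + 58944) + 99602) = (3 - ¼*934/28017) - ((98653 + 58944) + 99602) = (3 - 467/56034) - (157597 + 99602) = 167635/56034 - 1*257199 = 167635/56034 - 257199 = -14411721131/56034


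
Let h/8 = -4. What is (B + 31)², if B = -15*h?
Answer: 261121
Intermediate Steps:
h = -32 (h = 8*(-4) = -32)
B = 480 (B = -15*(-32) = 480)
(B + 31)² = (480 + 31)² = 511² = 261121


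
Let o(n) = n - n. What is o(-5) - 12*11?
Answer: -132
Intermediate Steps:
o(n) = 0
o(-5) - 12*11 = 0 - 12*11 = 0 - 132 = -132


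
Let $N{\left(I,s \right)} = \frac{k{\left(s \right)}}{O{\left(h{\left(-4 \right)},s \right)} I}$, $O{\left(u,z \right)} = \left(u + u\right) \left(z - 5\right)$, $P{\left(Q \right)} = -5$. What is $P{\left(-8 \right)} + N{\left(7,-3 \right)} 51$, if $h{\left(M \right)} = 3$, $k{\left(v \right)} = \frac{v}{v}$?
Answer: $- \frac{577}{112} \approx -5.1518$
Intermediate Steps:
$k{\left(v \right)} = 1$
$O{\left(u,z \right)} = 2 u \left(-5 + z\right)$
$N{\left(I,s \right)} = \frac{1}{I \left(-30 + 6 s\right)}$ ($N{\left(I,s \right)} = 1 \frac{1}{2 \cdot 3 \left(-5 + s\right) I} = 1 \frac{1}{\left(-30 + 6 s\right) I} = 1 \frac{1}{I \left(-30 + 6 s\right)} = \frac{1}{I \left(-30 + 6 s\right)}$)
$P{\left(-8 \right)} + N{\left(7,-3 \right)} 51 = -5 + \frac{1}{6 \cdot 7 \left(-5 - 3\right)} 51 = -5 + \frac{1}{6} \cdot \frac{1}{7} \frac{1}{-8} \cdot 51 = -5 + \frac{1}{6} \cdot \frac{1}{7} \left(- \frac{1}{8}\right) 51 = -5 - \frac{17}{112} = - \frac{577}{112}$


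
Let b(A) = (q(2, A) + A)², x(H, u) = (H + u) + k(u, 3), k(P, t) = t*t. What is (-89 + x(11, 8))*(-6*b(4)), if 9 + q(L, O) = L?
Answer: 3294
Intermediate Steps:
k(P, t) = t²
q(L, O) = -9 + L
x(H, u) = 9 + H + u (x(H, u) = (H + u) + 3² = (H + u) + 9 = 9 + H + u)
b(A) = (-7 + A)² (b(A) = ((-9 + 2) + A)² = (-7 + A)²)
(-89 + x(11, 8))*(-6*b(4)) = (-89 + (9 + 11 + 8))*(-6*(-7 + 4)²) = (-89 + 28)*(-6*(-3)²) = -(-366)*9 = -61*(-54) = 3294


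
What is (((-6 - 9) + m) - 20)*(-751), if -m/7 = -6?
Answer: -5257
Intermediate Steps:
m = 42 (m = -7*(-6) = 42)
(((-6 - 9) + m) - 20)*(-751) = (((-6 - 9) + 42) - 20)*(-751) = ((-15 + 42) - 20)*(-751) = (27 - 20)*(-751) = 7*(-751) = -5257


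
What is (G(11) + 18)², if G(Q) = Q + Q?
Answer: 1600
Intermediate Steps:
G(Q) = 2*Q
(G(11) + 18)² = (2*11 + 18)² = (22 + 18)² = 40² = 1600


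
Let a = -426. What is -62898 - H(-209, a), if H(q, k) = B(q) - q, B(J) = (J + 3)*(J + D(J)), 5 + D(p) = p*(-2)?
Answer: -21083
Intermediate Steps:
D(p) = -5 - 2*p (D(p) = -5 + p*(-2) = -5 - 2*p)
B(J) = (-5 - J)*(3 + J) (B(J) = (J + 3)*(J + (-5 - 2*J)) = (3 + J)*(-5 - J) = (-5 - J)*(3 + J))
H(q, k) = -15 - q² - 9*q (H(q, k) = (-15 - q² - 8*q) - q = -15 - q² - 9*q)
-62898 - H(-209, a) = -62898 - (-15 - 1*(-209)² - 9*(-209)) = -62898 - (-15 - 1*43681 + 1881) = -62898 - (-15 - 43681 + 1881) = -62898 - 1*(-41815) = -62898 + 41815 = -21083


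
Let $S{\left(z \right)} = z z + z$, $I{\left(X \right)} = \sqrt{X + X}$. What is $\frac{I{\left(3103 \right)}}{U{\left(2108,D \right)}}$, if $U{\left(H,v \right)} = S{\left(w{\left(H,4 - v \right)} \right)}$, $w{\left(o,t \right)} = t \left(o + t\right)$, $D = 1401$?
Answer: $\frac{\sqrt{6206}}{986578340022} \approx 7.985 \cdot 10^{-11}$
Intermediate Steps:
$I{\left(X \right)} = \sqrt{2} \sqrt{X}$ ($I{\left(X \right)} = \sqrt{2 X} = \sqrt{2} \sqrt{X}$)
$S{\left(z \right)} = z + z^{2}$ ($S{\left(z \right)} = z^{2} + z = z + z^{2}$)
$U{\left(H,v \right)} = \left(1 + \left(4 - v\right) \left(4 + H - v\right)\right) \left(4 - v\right) \left(4 + H - v\right)$ ($U{\left(H,v \right)} = \left(4 - v\right) \left(H - \left(-4 + v\right)\right) \left(1 + \left(4 - v\right) \left(H - \left(-4 + v\right)\right)\right) = \left(4 - v\right) \left(4 + H - v\right) \left(1 + \left(4 - v\right) \left(4 + H - v\right)\right) = \left(1 + \left(4 - v\right) \left(4 + H - v\right)\right) \left(4 - v\right) \left(4 + H - v\right)$)
$\frac{I{\left(3103 \right)}}{U{\left(2108,D \right)}} = \frac{\sqrt{2} \sqrt{3103}}{\left(-1 + \left(-4 + 1401\right) \left(4 + 2108 - 1401\right)\right) \left(-4 + 1401\right) \left(4 + 2108 - 1401\right)} = \frac{\sqrt{6206}}{\left(-1 + 1397 \left(4 + 2108 - 1401\right)\right) 1397 \left(4 + 2108 - 1401\right)} = \frac{\sqrt{6206}}{\left(-1 + 1397 \cdot 711\right) 1397 \cdot 711} = \frac{\sqrt{6206}}{\left(-1 + 993267\right) 1397 \cdot 711} = \frac{\sqrt{6206}}{993266 \cdot 1397 \cdot 711} = \frac{\sqrt{6206}}{986578340022}$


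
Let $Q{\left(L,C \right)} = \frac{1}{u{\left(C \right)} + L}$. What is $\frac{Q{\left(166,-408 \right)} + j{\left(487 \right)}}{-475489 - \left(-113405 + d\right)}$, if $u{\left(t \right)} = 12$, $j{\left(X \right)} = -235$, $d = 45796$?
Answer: $\frac{13943}{24200880} \approx 0.00057614$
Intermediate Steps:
$Q{\left(L,C \right)} = \frac{1}{12 + L}$
$\frac{Q{\left(166,-408 \right)} + j{\left(487 \right)}}{-475489 - \left(-113405 + d\right)} = \frac{\frac{1}{12 + 166} - 235}{-475489 + \left(201552 - \left(45796 + 88147\right)\right)} = \frac{\frac{1}{178} - 235}{-475489 + \left(201552 - 133943\right)} = - \frac{41829}{178 \left(-475489 + 67609\right)} = - \frac{41829}{178 \left(-407880\right)} = \left(- \frac{41829}{178}\right) \left(- \frac{1}{407880}\right) = \frac{13943}{24200880}$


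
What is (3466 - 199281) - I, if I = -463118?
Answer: 267303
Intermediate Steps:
(3466 - 199281) - I = (3466 - 199281) - 1*(-463118) = -195815 + 463118 = 267303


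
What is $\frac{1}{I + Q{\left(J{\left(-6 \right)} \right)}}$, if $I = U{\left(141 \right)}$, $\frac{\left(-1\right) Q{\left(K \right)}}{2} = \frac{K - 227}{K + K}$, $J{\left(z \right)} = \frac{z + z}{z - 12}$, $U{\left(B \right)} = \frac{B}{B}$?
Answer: $\frac{2}{681} \approx 0.0029369$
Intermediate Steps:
$U{\left(B \right)} = 1$
$J{\left(z \right)} = \frac{2 z}{-12 + z}$
$Q{\left(K \right)} = - \frac{-227 + K}{K}$ ($Q{\left(K \right)} = - 2 \frac{K - 227}{K + K} = - 2 \frac{-227 + K}{2 K} = - \frac{-227 + K}{K}$)
$I = 1$
$\frac{1}{I + Q{\left(J{\left(-6 \right)} \right)}} = \frac{1}{1 + \frac{227 - 2 \left(-6\right) \frac{1}{-12 - 6}}{2 \left(-6\right) \frac{1}{-12 - 6}}} = \frac{1}{1 + \frac{227 - 2 \left(-6\right) \frac{1}{-18}}{2 \left(-6\right) \frac{1}{-18}}} = \frac{1}{1 + \frac{227 - 2 \left(-6\right) \left(- \frac{1}{18}\right)}{2 \left(-6\right) \left(- \frac{1}{18}\right)}} = \frac{1}{1 + \frac{227 - \frac{2}{3}}{\frac{2}{3}}} = \frac{1}{1 + \frac{3 \left(227 - \frac{2}{3}\right)}{2}} = \frac{1}{1 + \frac{3}{2} \cdot \frac{679}{3}} = \frac{1}{1 + \frac{679}{2}} = \frac{1}{\frac{681}{2}} = \frac{2}{681}$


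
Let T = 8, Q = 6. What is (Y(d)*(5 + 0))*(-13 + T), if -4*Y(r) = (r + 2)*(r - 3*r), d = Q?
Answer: -600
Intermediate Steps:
d = 6
Y(r) = r*(2 + r)/2 (Y(r) = -(r + 2)*(r - 3*r)/4 = -(2 + r)*(-2*r)/4 = -(-1)*r*(2 + r)/2 = r*(2 + r)/2)
(Y(d)*(5 + 0))*(-13 + T) = (((½)*6*(2 + 6))*(5 + 0))*(-13 + 8) = (((½)*6*8)*5)*(-5) = (24*5)*(-5) = 120*(-5) = -600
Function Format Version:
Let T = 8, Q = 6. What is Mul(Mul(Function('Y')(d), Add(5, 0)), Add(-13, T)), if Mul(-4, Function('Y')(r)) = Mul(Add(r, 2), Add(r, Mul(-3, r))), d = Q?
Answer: -600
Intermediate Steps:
d = 6
Function('Y')(r) = Mul(Rational(1, 2), r, Add(2, r)) (Function('Y')(r) = Mul(Rational(-1, 4), Mul(Add(r, 2), Add(r, Mul(-3, r)))) = Mul(Rational(-1, 4), Mul(Add(2, r), Mul(-2, r))) = Mul(Rational(-1, 4), Mul(-2, r, Add(2, r))) = Mul(Rational(1, 2), r, Add(2, r)))
Mul(Mul(Function('Y')(d), Add(5, 0)), Add(-13, T)) = Mul(Mul(Mul(Rational(1, 2), 6, Add(2, 6)), Add(5, 0)), Add(-13, 8)) = Mul(Mul(Mul(Rational(1, 2), 6, 8), 5), -5) = Mul(Mul(24, 5), -5) = Mul(120, -5) = -600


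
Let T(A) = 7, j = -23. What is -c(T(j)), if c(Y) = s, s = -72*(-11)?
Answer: -792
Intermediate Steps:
s = 792
c(Y) = 792
-c(T(j)) = -1*792 = -792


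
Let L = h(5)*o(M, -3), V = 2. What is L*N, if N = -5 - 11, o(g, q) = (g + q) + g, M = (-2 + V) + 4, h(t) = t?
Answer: -400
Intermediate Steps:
M = 4 (M = (-2 + 2) + 4 = 0 + 4 = 4)
o(g, q) = q + 2*g
N = -16
L = 25 (L = 5*(-3 + 2*4) = 5*(-3 + 8) = 5*5 = 25)
L*N = 25*(-16) = -400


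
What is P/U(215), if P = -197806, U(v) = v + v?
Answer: -98903/215 ≈ -460.01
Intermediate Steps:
U(v) = 2*v
P/U(215) = -197806/(2*215) = -197806/430 = -197806*1/430 = -98903/215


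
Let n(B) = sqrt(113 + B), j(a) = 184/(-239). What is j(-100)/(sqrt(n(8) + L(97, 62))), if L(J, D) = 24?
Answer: -184*sqrt(35)/8365 ≈ -0.13013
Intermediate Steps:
j(a) = -184/239 (j(a) = 184*(-1/239) = -184/239)
j(-100)/(sqrt(n(8) + L(97, 62))) = -184/(239*sqrt(sqrt(113 + 8) + 24)) = -184/(239*sqrt(sqrt(121) + 24)) = -184/(239*sqrt(11 + 24)) = -184*sqrt(35)/35/239 = -184*sqrt(35)/8365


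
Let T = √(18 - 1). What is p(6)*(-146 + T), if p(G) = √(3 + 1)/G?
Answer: -146/3 + √17/3 ≈ -47.292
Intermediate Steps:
p(G) = 2/G (p(G) = √4/G = 2/G)
T = √17 ≈ 4.1231
p(6)*(-146 + T) = (2/6)*(-146 + √17) = (2*(⅙))*(-146 + √17) = (-146 + √17)/3 = -146/3 + √17/3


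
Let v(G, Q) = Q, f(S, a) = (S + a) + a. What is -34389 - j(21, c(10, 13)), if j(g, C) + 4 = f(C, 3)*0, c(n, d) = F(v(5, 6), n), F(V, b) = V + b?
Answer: -34385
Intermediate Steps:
f(S, a) = S + 2*a
c(n, d) = 6 + n
j(g, C) = -4 (j(g, C) = -4 + (C + 2*3)*0 = -4 + (C + 6)*0 = -4 + (6 + C)*0 = -4 + 0 = -4)
-34389 - j(21, c(10, 13)) = -34389 - 1*(-4) = -34389 + 4 = -34385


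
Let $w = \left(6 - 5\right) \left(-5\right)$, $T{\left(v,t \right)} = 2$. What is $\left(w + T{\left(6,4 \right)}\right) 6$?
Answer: $-18$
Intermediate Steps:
$w = -5$ ($w = 1 \left(-5\right) = -5$)
$\left(w + T{\left(6,4 \right)}\right) 6 = \left(-5 + 2\right) 6 = \left(-3\right) 6 = -18$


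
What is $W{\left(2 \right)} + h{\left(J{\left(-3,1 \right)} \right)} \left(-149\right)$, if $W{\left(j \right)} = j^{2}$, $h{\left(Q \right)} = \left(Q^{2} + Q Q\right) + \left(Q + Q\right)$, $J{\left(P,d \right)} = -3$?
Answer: $-1784$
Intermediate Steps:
$h{\left(Q \right)} = 2 Q + 2 Q^{2}$ ($h{\left(Q \right)} = \left(Q^{2} + Q^{2}\right) + 2 Q = 2 Q^{2} + 2 Q = 2 Q + 2 Q^{2}$)
$W{\left(2 \right)} + h{\left(J{\left(-3,1 \right)} \right)} \left(-149\right) = 2^{2} + 2 \left(-3\right) \left(1 - 3\right) \left(-149\right) = 4 + 2 \left(-3\right) \left(-2\right) \left(-149\right) = 4 + 12 \left(-149\right) = 4 - 1788 = -1784$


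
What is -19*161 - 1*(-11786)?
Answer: 8727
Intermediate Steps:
-19*161 - 1*(-11786) = -3059 + 11786 = 8727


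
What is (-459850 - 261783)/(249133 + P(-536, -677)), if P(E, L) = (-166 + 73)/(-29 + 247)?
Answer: -157315994/54310901 ≈ -2.8966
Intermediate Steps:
P(E, L) = -93/218
(-459850 - 261783)/(249133 + P(-536, -677)) = (-459850 - 261783)/(249133 - 93/218) = -721633/54310901/218 = -721633*218/54310901 = -157315994/54310901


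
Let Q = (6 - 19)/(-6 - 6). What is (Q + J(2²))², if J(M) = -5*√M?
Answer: 11449/144 ≈ 79.507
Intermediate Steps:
Q = 13/12 (Q = -13/(-12) = -13*(-1/12) = 13/12 ≈ 1.0833)
(Q + J(2²))² = (13/12 - 5*√(2²))² = (13/12 - 5*√4)² = (13/12 - 5*2)² = (13/12 - 10)² = (-107/12)² = 11449/144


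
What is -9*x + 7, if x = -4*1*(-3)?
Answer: -101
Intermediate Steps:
x = 12 (x = -4*(-3) = 12)
-9*x + 7 = -9*12 + 7 = -108 + 7 = -101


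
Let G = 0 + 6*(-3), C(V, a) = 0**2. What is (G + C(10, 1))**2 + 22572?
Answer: 22896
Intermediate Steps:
C(V, a) = 0
G = -18 (G = 0 - 18 = -18)
(G + C(10, 1))**2 + 22572 = (-18 + 0)**2 + 22572 = (-18)**2 + 22572 = 324 + 22572 = 22896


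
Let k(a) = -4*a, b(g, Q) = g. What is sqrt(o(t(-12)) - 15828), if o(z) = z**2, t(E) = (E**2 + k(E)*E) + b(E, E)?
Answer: 2*sqrt(45327) ≈ 425.80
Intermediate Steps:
t(E) = E - 3*E**2 (t(E) = (E**2 + (-4*E)*E) + E = (E**2 - 4*E**2) + E = -3*E**2 + E = E - 3*E**2)
sqrt(o(t(-12)) - 15828) = sqrt((-12*(1 - 3*(-12)))**2 - 15828) = sqrt((-12*(1 + 36))**2 - 15828) = sqrt((-12*37)**2 - 15828) = sqrt((-444)**2 - 15828) = sqrt(197136 - 15828) = sqrt(181308) = 2*sqrt(45327)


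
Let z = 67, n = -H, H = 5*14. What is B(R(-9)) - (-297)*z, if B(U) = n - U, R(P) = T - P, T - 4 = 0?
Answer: 19816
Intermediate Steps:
T = 4 (T = 4 + 0 = 4)
H = 70
R(P) = 4 - P
n = -70 (n = -1*70 = -70)
B(U) = -70 - U
B(R(-9)) - (-297)*z = (-70 - (4 - 1*(-9))) - (-297)*67 = (-70 - (4 + 9)) - 1*(-19899) = (-70 - 1*13) + 19899 = (-70 - 13) + 19899 = -83 + 19899 = 19816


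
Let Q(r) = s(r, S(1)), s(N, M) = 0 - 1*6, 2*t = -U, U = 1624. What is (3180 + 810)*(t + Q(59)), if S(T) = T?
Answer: -3263820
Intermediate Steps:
t = -812 (t = (-1*1624)/2 = (½)*(-1624) = -812)
s(N, M) = -6 (s(N, M) = 0 - 6 = -6)
Q(r) = -6
(3180 + 810)*(t + Q(59)) = (3180 + 810)*(-812 - 6) = 3990*(-818) = -3263820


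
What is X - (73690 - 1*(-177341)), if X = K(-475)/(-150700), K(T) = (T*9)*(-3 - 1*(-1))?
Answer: -756607605/3014 ≈ -2.5103e+5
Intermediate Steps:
K(T) = -18*T (K(T) = (9*T)*(-3 + 1) = (9*T)*(-2) = -18*T)
X = -171/3014 (X = -18*(-475)/(-150700) = 8550*(-1/150700) = -171/3014 ≈ -0.056735)
X - (73690 - 1*(-177341)) = -171/3014 - (73690 - 1*(-177341)) = -171/3014 - (73690 + 177341) = -171/3014 - 1*251031 = -171/3014 - 251031 = -756607605/3014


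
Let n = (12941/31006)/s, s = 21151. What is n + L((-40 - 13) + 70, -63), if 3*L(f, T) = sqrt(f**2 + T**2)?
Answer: 12941/655807906 + sqrt(4258)/3 ≈ 21.751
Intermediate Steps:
n = 12941/655807906 (n = (12941/31006)/21151 = (12941*(1/31006))*(1/21151) = (12941/31006)*(1/21151) = 12941/655807906 ≈ 1.9733e-5)
L(f, T) = sqrt(T**2 + f**2)/3 (L(f, T) = sqrt(f**2 + T**2)/3 = sqrt(T**2 + f**2)/3)
n + L((-40 - 13) + 70, -63) = 12941/655807906 + sqrt((-63)**2 + ((-40 - 13) + 70)**2)/3 = 12941/655807906 + sqrt(3969 + (-53 + 70)**2)/3 = 12941/655807906 + sqrt(3969 + 17**2)/3 = 12941/655807906 + sqrt(3969 + 289)/3 = 12941/655807906 + sqrt(4258)/3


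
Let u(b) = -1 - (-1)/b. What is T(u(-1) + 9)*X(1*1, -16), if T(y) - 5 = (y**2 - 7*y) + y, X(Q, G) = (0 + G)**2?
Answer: 3072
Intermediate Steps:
u(b) = -1 + 1/b
X(Q, G) = G**2
T(y) = 5 + y**2 - 6*y (T(y) = 5 + ((y**2 - 7*y) + y) = 5 + (y**2 - 6*y) = 5 + y**2 - 6*y)
T(u(-1) + 9)*X(1*1, -16) = (5 + ((1 - 1*(-1))/(-1) + 9)**2 - 6*((1 - 1*(-1))/(-1) + 9))*(-16)**2 = (5 + (-(1 + 1) + 9)**2 - 6*(-(1 + 1) + 9))*256 = (5 + (-1*2 + 9)**2 - 6*(-1*2 + 9))*256 = (5 + (-2 + 9)**2 - 6*(-2 + 9))*256 = (5 + 7**2 - 6*7)*256 = (5 + 49 - 42)*256 = 12*256 = 3072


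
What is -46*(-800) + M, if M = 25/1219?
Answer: 44859225/1219 ≈ 36800.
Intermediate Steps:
M = 25/1219 (M = 25*(1/1219) = 25/1219 ≈ 0.020509)
-46*(-800) + M = -46*(-800) + 25/1219 = 36800 + 25/1219 = 44859225/1219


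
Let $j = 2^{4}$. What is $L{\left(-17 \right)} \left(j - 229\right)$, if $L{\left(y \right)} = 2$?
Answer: $-426$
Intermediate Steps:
$j = 16$
$L{\left(-17 \right)} \left(j - 229\right) = 2 \left(16 - 229\right) = 2 \left(-213\right) = -426$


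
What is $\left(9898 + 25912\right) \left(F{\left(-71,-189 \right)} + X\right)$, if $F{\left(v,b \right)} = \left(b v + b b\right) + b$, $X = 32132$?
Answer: $2903582230$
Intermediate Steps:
$F{\left(v,b \right)} = b + b^{2} + b v$ ($F{\left(v,b \right)} = \left(b v + b^{2}\right) + b = \left(b^{2} + b v\right) + b = b + b^{2} + b v$)
$\left(9898 + 25912\right) \left(F{\left(-71,-189 \right)} + X\right) = \left(9898 + 25912\right) \left(- 189 \left(1 - 189 - 71\right) + 32132\right) = 35810 \left(\left(-189\right) \left(-259\right) + 32132\right) = 35810 \left(48951 + 32132\right) = 35810 \cdot 81083 = 2903582230$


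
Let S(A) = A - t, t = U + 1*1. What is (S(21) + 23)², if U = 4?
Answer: 1521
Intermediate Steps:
t = 5 (t = 4 + 1*1 = 4 + 1 = 5)
S(A) = -5 + A (S(A) = A - 1*5 = A - 5 = -5 + A)
(S(21) + 23)² = ((-5 + 21) + 23)² = (16 + 23)² = 39² = 1521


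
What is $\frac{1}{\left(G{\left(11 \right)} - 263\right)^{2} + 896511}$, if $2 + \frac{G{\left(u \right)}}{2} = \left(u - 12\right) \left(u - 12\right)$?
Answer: $\frac{1}{966736} \approx 1.0344 \cdot 10^{-6}$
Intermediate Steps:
$G{\left(u \right)} = -4 + 2 \left(-12 + u\right)^{2}$ ($G{\left(u \right)} = -4 + 2 \left(u - 12\right) \left(u - 12\right) = -4 + 2 \left(-12 + u\right) \left(-12 + u\right) = -4 + 2 \left(-12 + u\right)^{2}$)
$\frac{1}{\left(G{\left(11 \right)} - 263\right)^{2} + 896511} = \frac{1}{\left(\left(-4 + 2 \left(-12 + 11\right)^{2}\right) - 263\right)^{2} + 896511} = \frac{1}{\left(\left(-4 + 2 \left(-1\right)^{2}\right) - 263\right)^{2} + 896511} = \frac{1}{\left(\left(-4 + 2 \cdot 1\right) - 263\right)^{2} + 896511} = \frac{1}{\left(\left(-4 + 2\right) - 263\right)^{2} + 896511} = \frac{1}{\left(-2 - 263\right)^{2} + 896511} = \frac{1}{\left(-265\right)^{2} + 896511} = \frac{1}{70225 + 896511} = \frac{1}{966736}$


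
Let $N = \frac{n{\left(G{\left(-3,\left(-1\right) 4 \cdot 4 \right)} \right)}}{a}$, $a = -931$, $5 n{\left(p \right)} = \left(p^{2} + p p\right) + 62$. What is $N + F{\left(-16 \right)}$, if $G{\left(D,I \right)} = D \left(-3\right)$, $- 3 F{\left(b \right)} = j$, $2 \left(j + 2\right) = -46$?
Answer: $\frac{16529}{1995} \approx 8.2852$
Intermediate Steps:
$j = -25$ ($j = -2 + \frac{1}{2} \left(-46\right) = -2 - 23 = -25$)
$F{\left(b \right)} = \frac{25}{3}$ ($F{\left(b \right)} = \left(- \frac{1}{3}\right) \left(-25\right) = \frac{25}{3}$)
$G{\left(D,I \right)} = - 3 D$
$n{\left(p \right)} = \frac{62}{5} + \frac{2 p^{2}}{5}$ ($n{\left(p \right)} = \frac{\left(p^{2} + p p\right) + 62}{5} = \frac{\left(p^{2} + p^{2}\right) + 62}{5} = \frac{2 p^{2} + 62}{5} = \frac{62 + 2 p^{2}}{5} = \frac{62}{5} + \frac{2 p^{2}}{5}$)
$N = - \frac{32}{665}$ ($N = \frac{\frac{62}{5} + \frac{2 \left(\left(-3\right) \left(-3\right)\right)^{2}}{5}}{-931} = \left(\frac{62}{5} + \frac{2 \cdot 9^{2}}{5}\right) \left(- \frac{1}{931}\right) = \left(\frac{62}{5} + \frac{2}{5} \cdot 81\right) \left(- \frac{1}{931}\right) = \left(\frac{62}{5} + \frac{162}{5}\right) \left(- \frac{1}{931}\right) = \frac{224}{5} \left(- \frac{1}{931}\right) = - \frac{32}{665} \approx -0.04812$)
$N + F{\left(-16 \right)} = - \frac{32}{665} + \frac{25}{3} = \frac{16529}{1995}$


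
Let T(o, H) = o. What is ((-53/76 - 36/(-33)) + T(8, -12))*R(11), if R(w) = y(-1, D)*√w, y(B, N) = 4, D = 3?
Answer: 7017*√11/209 ≈ 111.35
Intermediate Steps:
R(w) = 4*√w
((-53/76 - 36/(-33)) + T(8, -12))*R(11) = ((-53/76 - 36/(-33)) + 8)*(4*√11) = ((-53*1/76 - 36*(-1/33)) + 8)*(4*√11) = ((-53/76 + 12/11) + 8)*(4*√11) = (329/836 + 8)*(4*√11) = 7017*(4*√11)/836 = 7017*√11/209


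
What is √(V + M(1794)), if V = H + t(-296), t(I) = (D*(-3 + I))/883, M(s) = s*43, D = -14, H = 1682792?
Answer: 2*√343051219191/883 ≈ 1326.6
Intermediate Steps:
M(s) = 43*s
t(I) = 42/883 - 14*I/883 (t(I) = -14*(-3 + I)/883 = (42 - 14*I)*(1/883) = 42/883 - 14*I/883)
V = 1485909522/883 (V = 1682792 + (42/883 - 14/883*(-296)) = 1682792 + (42/883 + 4144/883) = 1682792 + 4186/883 = 1485909522/883 ≈ 1.6828e+6)
√(V + M(1794)) = √(1485909522/883 + 43*1794) = √(1485909522/883 + 77142) = √(1554025908/883) = 2*√343051219191/883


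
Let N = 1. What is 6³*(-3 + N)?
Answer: -432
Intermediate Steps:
6³*(-3 + N) = 6³*(-3 + 1) = 216*(-2) = -432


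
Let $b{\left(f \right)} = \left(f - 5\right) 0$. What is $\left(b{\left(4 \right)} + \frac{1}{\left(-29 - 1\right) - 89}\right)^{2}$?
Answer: $\frac{1}{14161} \approx 7.0616 \cdot 10^{-5}$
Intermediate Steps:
$b{\left(f \right)} = 0$ ($b{\left(f \right)} = \left(-5 + f\right) 0 = 0$)
$\left(b{\left(4 \right)} + \frac{1}{\left(-29 - 1\right) - 89}\right)^{2} = \left(0 + \frac{1}{\left(-29 - 1\right) - 89}\right)^{2} = \left(0 + \frac{1}{-30 - 89}\right)^{2} = \left(0 + \frac{1}{-119}\right)^{2} = \left(0 - \frac{1}{119}\right)^{2} = \left(- \frac{1}{119}\right)^{2} = \frac{1}{14161}$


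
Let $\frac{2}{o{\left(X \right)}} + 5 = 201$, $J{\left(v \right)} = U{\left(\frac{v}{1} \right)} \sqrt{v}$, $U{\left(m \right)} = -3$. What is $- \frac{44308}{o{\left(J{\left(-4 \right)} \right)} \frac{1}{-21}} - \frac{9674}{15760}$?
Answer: $\frac{718544603483}{7880} \approx 9.1186 \cdot 10^{7}$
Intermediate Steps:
$J{\left(v \right)} = - 3 \sqrt{v}$
$o{\left(X \right)} = \frac{1}{98}$ ($o{\left(X \right)} = \frac{2}{-5 + 201} = \frac{2}{196} = 2 \cdot \frac{1}{196} = \frac{1}{98}$)
$- \frac{44308}{o{\left(J{\left(-4 \right)} \right)} \frac{1}{-21}} - \frac{9674}{15760} = - \frac{44308}{\frac{1}{98} \frac{1}{-21}} - \frac{9674}{15760} = - \frac{44308}{\frac{1}{98} \left(- \frac{1}{21}\right)} - \frac{4837}{7880} = - \frac{44308}{- \frac{1}{2058}} - \frac{4837}{7880} = \left(-44308\right) \left(-2058\right) - \frac{4837}{7880} = 91185864 - \frac{4837}{7880} = \frac{718544603483}{7880}$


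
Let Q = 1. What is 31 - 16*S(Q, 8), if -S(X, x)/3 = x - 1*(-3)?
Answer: 559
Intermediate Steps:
S(X, x) = -9 - 3*x (S(X, x) = -3*(x - 1*(-3)) = -3*(x + 3) = -3*(3 + x) = -9 - 3*x)
31 - 16*S(Q, 8) = 31 - 16*(-9 - 3*8) = 31 - 16*(-9 - 24) = 31 - 16*(-33) = 31 + 528 = 559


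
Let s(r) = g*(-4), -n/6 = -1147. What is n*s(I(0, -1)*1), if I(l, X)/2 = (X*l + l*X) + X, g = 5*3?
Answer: -412920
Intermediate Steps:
g = 15
n = 6882 (n = -6*(-1147) = 6882)
I(l, X) = 2*X + 4*X*l (I(l, X) = 2*((X*l + l*X) + X) = 2*((X*l + X*l) + X) = 2*(2*X*l + X) = 2*(X + 2*X*l) = 2*X + 4*X*l)
s(r) = -60 (s(r) = 15*(-4) = -60)
n*s(I(0, -1)*1) = 6882*(-60) = -412920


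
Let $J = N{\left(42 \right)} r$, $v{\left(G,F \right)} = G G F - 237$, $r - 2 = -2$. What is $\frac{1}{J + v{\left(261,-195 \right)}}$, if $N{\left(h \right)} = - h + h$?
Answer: $- \frac{1}{13283832} \approx -7.5279 \cdot 10^{-8}$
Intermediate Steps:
$N{\left(h \right)} = 0$
$r = 0$ ($r = 2 - 2 = 0$)
$v{\left(G,F \right)} = -237 + F G^{2}$ ($v{\left(G,F \right)} = G^{2} F - 237 = F G^{2} - 237 = -237 + F G^{2}$)
$J = 0$ ($J = 0 \cdot 0 = 0$)
$\frac{1}{J + v{\left(261,-195 \right)}} = \frac{1}{0 - \left(237 + 195 \cdot 261^{2}\right)} = \frac{1}{0 - 13283832} = \frac{1}{-13283832} = - \frac{1}{13283832}$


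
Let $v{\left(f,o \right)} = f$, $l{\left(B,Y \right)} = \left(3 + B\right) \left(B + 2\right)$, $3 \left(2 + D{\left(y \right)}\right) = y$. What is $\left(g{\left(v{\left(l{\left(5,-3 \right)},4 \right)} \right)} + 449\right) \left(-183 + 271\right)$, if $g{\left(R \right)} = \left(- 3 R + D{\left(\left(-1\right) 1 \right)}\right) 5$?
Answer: $- \frac{106304}{3} \approx -35435.0$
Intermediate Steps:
$D{\left(y \right)} = -2 + \frac{y}{3}$
$l{\left(B,Y \right)} = \left(2 + B\right) \left(3 + B\right)$ ($l{\left(B,Y \right)} = \left(3 + B\right) \left(2 + B\right) = \left(2 + B\right) \left(3 + B\right)$)
$g{\left(R \right)} = - \frac{35}{3} - 15 R$ ($g{\left(R \right)} = \left(- 3 R - \left(2 - \frac{\left(-1\right) 1}{3}\right)\right) 5 = \left(- 3 R + \left(-2 + \frac{1}{3} \left(-1\right)\right)\right) 5 = \left(- 3 R - \frac{7}{3}\right) 5 = \left(- \frac{7}{3} - 3 R\right) 5 = - \frac{35}{3} - 15 R$)
$\left(g{\left(v{\left(l{\left(5,-3 \right)},4 \right)} \right)} + 449\right) \left(-183 + 271\right) = \left(\left(- \frac{35}{3} - 15 \left(6 + 5^{2} + 5 \cdot 5\right)\right) + 449\right) \left(-183 + 271\right) = \left(\left(- \frac{35}{3} - 15 \left(6 + 25 + 25\right)\right) + 449\right) 88 = \left(\left(- \frac{35}{3} - 840\right) + 449\right) 88 = \left(- \frac{2555}{3} + 449\right) 88 = \left(- \frac{1208}{3}\right) 88 = - \frac{106304}{3}$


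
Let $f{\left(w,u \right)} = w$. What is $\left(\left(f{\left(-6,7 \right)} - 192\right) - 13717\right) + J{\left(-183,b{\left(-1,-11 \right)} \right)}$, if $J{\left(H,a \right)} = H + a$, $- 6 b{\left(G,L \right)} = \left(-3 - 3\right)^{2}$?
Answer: $-14104$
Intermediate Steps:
$b{\left(G,L \right)} = -6$ ($b{\left(G,L \right)} = - \frac{\left(-3 - 3\right)^{2}}{6} = - \frac{\left(-6\right)^{2}}{6} = \left(- \frac{1}{6}\right) 36 = -6$)
$\left(\left(f{\left(-6,7 \right)} - 192\right) - 13717\right) + J{\left(-183,b{\left(-1,-11 \right)} \right)} = \left(\left(-6 - 192\right) - 13717\right) - 189 = \left(-198 - 13717\right) - 189 = -13915 - 189 = -14104$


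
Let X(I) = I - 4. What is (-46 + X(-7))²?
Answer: 3249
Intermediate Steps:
X(I) = -4 + I
(-46 + X(-7))² = (-46 + (-4 - 7))² = (-46 - 11)² = (-57)² = 3249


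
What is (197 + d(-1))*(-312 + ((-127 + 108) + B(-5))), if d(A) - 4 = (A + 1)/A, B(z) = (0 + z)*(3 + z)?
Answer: -64521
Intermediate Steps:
B(z) = z*(3 + z)
d(A) = 4 + (1 + A)/A (d(A) = 4 + (A + 1)/A = 4 + (1 + A)/A)
(197 + d(-1))*(-312 + ((-127 + 108) + B(-5))) = (197 + (5 + 1/(-1)))*(-312 + ((-127 + 108) - 5*(3 - 5))) = (197 + (5 - 1))*(-312 + (-19 - 5*(-2))) = (197 + 4)*(-312 + (-19 + 10)) = 201*(-312 - 9) = 201*(-321) = -64521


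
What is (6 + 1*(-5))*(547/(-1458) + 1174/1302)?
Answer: 166583/316386 ≈ 0.52652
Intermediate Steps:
(6 + 1*(-5))*(547/(-1458) + 1174/1302) = (6 - 5)*(547*(-1/1458) + 1174*(1/1302)) = 1*(-547/1458 + 587/651) = 1*(166583/316386) = 166583/316386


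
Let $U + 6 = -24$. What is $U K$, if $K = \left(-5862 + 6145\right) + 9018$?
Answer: $-279030$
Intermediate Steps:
$U = -30$ ($U = -6 - 24 = -30$)
$K = 9301$ ($K = 283 + 9018 = 9301$)
$U K = \left(-30\right) 9301 = -279030$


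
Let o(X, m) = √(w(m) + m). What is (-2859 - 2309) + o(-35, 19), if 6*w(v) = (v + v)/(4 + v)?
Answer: -5168 + √91770/69 ≈ -5163.6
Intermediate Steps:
w(v) = v/(3*(4 + v)) (w(v) = ((v + v)/(4 + v))/6 = ((2*v)/(4 + v))/6 = (2*v/(4 + v))/6 = v/(3*(4 + v)))
o(X, m) = √(m + m/(3*(4 + m))) (o(X, m) = √(m/(3*(4 + m)) + m) = √(m + m/(3*(4 + m))))
(-2859 - 2309) + o(-35, 19) = (-2859 - 2309) + √(19 + (⅓)*19/(4 + 19)) = -5168 + √(19 + (⅓)*19/23) = -5168 + √(19 + (⅓)*19*(1/23)) = -5168 + √(19 + 19/69) = -5168 + √(1330/69) = -5168 + √91770/69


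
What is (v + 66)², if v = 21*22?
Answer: 278784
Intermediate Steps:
v = 462
(v + 66)² = (462 + 66)² = 528² = 278784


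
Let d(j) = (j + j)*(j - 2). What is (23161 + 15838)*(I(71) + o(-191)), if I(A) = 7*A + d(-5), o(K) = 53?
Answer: 24179380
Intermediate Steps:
d(j) = 2*j*(-2 + j) (d(j) = (2*j)*(-2 + j) = 2*j*(-2 + j))
I(A) = 70 + 7*A (I(A) = 7*A + 2*(-5)*(-2 - 5) = 7*A + 2*(-5)*(-7) = 7*A + 70 = 70 + 7*A)
(23161 + 15838)*(I(71) + o(-191)) = (23161 + 15838)*((70 + 7*71) + 53) = 38999*((70 + 497) + 53) = 38999*(567 + 53) = 38999*620 = 24179380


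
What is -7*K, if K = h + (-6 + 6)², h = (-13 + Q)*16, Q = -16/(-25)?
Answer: 34608/25 ≈ 1384.3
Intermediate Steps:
Q = 16/25 (Q = -16*(-1/25) = 16/25 ≈ 0.64000)
h = -4944/25 (h = (-13 + 16/25)*16 = -309/25*16 = -4944/25 ≈ -197.76)
K = -4944/25 (K = -4944/25 + (-6 + 6)² = -4944/25 + 0² = -4944/25 + 0 = -4944/25 ≈ -197.76)
-7*K = -7*(-4944/25) = 34608/25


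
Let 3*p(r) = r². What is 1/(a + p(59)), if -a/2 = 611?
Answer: -3/185 ≈ -0.016216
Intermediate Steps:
p(r) = r²/3
a = -1222 (a = -2*611 = -1222)
1/(a + p(59)) = 1/(-1222 + (⅓)*59²) = 1/(-1222 + (⅓)*3481) = 1/(-1222 + 3481/3) = 1/(-185/3) = -3/185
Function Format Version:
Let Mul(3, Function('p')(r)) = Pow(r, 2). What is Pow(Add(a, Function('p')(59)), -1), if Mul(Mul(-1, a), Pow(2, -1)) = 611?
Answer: Rational(-3, 185) ≈ -0.016216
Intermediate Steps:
Function('p')(r) = Mul(Rational(1, 3), Pow(r, 2))
a = -1222 (a = Mul(-2, 611) = -1222)
Pow(Add(a, Function('p')(59)), -1) = Pow(Add(-1222, Mul(Rational(1, 3), Pow(59, 2))), -1) = Pow(Add(-1222, Mul(Rational(1, 3), 3481)), -1) = Pow(Add(-1222, Rational(3481, 3)), -1) = Pow(Rational(-185, 3), -1) = Rational(-3, 185)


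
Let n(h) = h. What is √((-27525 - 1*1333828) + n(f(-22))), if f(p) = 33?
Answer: 2*I*√340330 ≈ 1166.8*I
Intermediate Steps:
√((-27525 - 1*1333828) + n(f(-22))) = √((-27525 - 1*1333828) + 33) = √((-27525 - 1333828) + 33) = √(-1361353 + 33) = √(-1361320) = 2*I*√340330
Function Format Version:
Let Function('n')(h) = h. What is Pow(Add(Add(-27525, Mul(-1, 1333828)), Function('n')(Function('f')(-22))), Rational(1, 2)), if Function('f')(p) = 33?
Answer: Mul(2, I, Pow(340330, Rational(1, 2))) ≈ Mul(1166.8, I)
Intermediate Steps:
Pow(Add(Add(-27525, Mul(-1, 1333828)), Function('n')(Function('f')(-22))), Rational(1, 2)) = Pow(Add(Add(-27525, Mul(-1, 1333828)), 33), Rational(1, 2)) = Pow(Add(Add(-27525, -1333828), 33), Rational(1, 2)) = Pow(Add(-1361353, 33), Rational(1, 2)) = Pow(-1361320, Rational(1, 2)) = Mul(2, I, Pow(340330, Rational(1, 2)))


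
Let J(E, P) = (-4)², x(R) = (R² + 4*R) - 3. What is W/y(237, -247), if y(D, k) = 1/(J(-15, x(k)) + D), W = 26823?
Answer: 6786219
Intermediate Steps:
x(R) = -3 + R² + 4*R
J(E, P) = 16
y(D, k) = 1/(16 + D)
W/y(237, -247) = 26823/(1/(16 + 237)) = 26823/(1/253) = 26823*253 = 6786219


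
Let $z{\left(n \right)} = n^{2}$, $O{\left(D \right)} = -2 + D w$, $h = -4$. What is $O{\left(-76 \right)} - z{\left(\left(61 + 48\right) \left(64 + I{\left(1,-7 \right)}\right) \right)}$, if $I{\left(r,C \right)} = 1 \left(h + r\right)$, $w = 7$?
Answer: $-44209735$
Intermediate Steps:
$O{\left(D \right)} = -2 + 7 D$ ($O{\left(D \right)} = -2 + D 7 = -2 + 7 D$)
$I{\left(r,C \right)} = -4 + r$ ($I{\left(r,C \right)} = 1 \left(-4 + r\right) = -4 + r$)
$O{\left(-76 \right)} - z{\left(\left(61 + 48\right) \left(64 + I{\left(1,-7 \right)}\right) \right)} = \left(-2 + 7 \left(-76\right)\right) - \left(\left(61 + 48\right) \left(64 + \left(-4 + 1\right)\right)\right)^{2} = \left(-2 - 532\right) - \left(109 \left(64 - 3\right)\right)^{2} = -534 - \left(109 \cdot 61\right)^{2} = -534 - 6649^{2} = -534 - 44209201 = -44209735$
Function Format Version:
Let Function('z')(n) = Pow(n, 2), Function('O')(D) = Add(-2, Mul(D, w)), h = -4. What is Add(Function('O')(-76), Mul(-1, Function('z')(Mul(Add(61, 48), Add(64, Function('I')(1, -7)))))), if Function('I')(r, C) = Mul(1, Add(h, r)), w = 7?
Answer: -44209735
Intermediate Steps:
Function('O')(D) = Add(-2, Mul(7, D)) (Function('O')(D) = Add(-2, Mul(D, 7)) = Add(-2, Mul(7, D)))
Function('I')(r, C) = Add(-4, r) (Function('I')(r, C) = Mul(1, Add(-4, r)) = Add(-4, r))
Add(Function('O')(-76), Mul(-1, Function('z')(Mul(Add(61, 48), Add(64, Function('I')(1, -7)))))) = Add(Add(-2, Mul(7, -76)), Mul(-1, Pow(Mul(Add(61, 48), Add(64, Add(-4, 1))), 2))) = Add(Add(-2, -532), Mul(-1, Pow(Mul(109, Add(64, -3)), 2))) = Add(-534, Mul(-1, Pow(Mul(109, 61), 2))) = Add(-534, Mul(-1, Pow(6649, 2))) = Add(-534, Mul(-1, 44209201)) = Add(-534, -44209201) = -44209735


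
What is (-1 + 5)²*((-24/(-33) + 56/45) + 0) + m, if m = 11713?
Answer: 5813551/495 ≈ 11745.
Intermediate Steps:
(-1 + 5)²*((-24/(-33) + 56/45) + 0) + m = (-1 + 5)²*((-24/(-33) + 56/45) + 0) + 11713 = 4²*((-24*(-1/33) + 56*(1/45)) + 0) + 11713 = 16*((8/11 + 56/45) + 0) + 11713 = 16*(976/495 + 0) + 11713 = 16*(976/495) + 11713 = 15616/495 + 11713 = 5813551/495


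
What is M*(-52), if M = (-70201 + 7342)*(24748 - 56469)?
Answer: -103685417628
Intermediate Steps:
M = 1993950339 (M = -62859*(-31721) = 1993950339)
M*(-52) = 1993950339*(-52) = -103685417628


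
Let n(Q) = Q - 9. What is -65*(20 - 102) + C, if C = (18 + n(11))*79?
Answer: 6910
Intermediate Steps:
n(Q) = -9 + Q
C = 1580 (C = (18 + (-9 + 11))*79 = (18 + 2)*79 = 20*79 = 1580)
-65*(20 - 102) + C = -65*(20 - 102) + 1580 = -65*(-82) + 1580 = 5330 + 1580 = 6910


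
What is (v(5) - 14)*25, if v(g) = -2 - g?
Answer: -525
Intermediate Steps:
(v(5) - 14)*25 = ((-2 - 1*5) - 14)*25 = ((-2 - 5) - 14)*25 = (-7 - 14)*25 = -21*25 = -525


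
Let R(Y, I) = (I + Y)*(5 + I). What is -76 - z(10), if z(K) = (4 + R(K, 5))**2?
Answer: -23792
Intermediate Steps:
R(Y, I) = (5 + I)*(I + Y)
z(K) = (54 + 10*K)**2 (z(K) = (4 + (5**2 + 5*5 + 5*K + 5*K))**2 = (4 + (25 + 25 + 5*K + 5*K))**2 = (4 + (50 + 10*K))**2 = (54 + 10*K)**2)
-76 - z(10) = -76 - 4*(27 + 5*10)**2 = -76 - 4*(27 + 50)**2 = -76 - 4*77**2 = -76 - 4*5929 = -76 - 1*23716 = -76 - 23716 = -23792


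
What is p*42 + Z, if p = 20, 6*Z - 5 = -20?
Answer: 1675/2 ≈ 837.50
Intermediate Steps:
Z = -5/2 (Z = ⅚ + (⅙)*(-20) = ⅚ - 10/3 = -5/2 ≈ -2.5000)
p*42 + Z = 20*42 - 5/2 = 840 - 5/2 = 1675/2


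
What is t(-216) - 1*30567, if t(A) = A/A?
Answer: -30566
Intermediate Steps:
t(A) = 1
t(-216) - 1*30567 = 1 - 1*30567 = 1 - 30567 = -30566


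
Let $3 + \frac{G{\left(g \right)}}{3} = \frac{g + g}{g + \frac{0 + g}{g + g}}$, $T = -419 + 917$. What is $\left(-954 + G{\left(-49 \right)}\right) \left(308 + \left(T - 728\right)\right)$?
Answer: $- \frac{7240194}{97} \approx -74641.0$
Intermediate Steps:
$T = 498$
$G{\left(g \right)} = -9 + \frac{6 g}{\frac{1}{2} + g}$ ($G{\left(g \right)} = -9 + 3 \frac{g + g}{g + \frac{0 + g}{g + g}} = -9 + 3 \frac{2 g}{g + \frac{g}{2 g}} = -9 + 3 \frac{2 g}{g + g \frac{1}{2 g}} = -9 + 3 \frac{2 g}{g + \frac{1}{2}} = -9 + 3 \frac{2 g}{\frac{1}{2} + g} = -9 + \frac{6 g}{\frac{1}{2} + g}$)
$\left(-954 + G{\left(-49 \right)}\right) \left(308 + \left(T - 728\right)\right) = \left(-954 + \frac{3 \left(-3 - -98\right)}{1 + 2 \left(-49\right)}\right) \left(308 + \left(498 - 728\right)\right) = \left(-954 + \frac{3 \left(-3 + 98\right)}{1 - 98}\right) \left(308 - 230\right) = \left(-954 + 3 \frac{1}{-97} \cdot 95\right) 78 = \left(-954 + 3 \left(- \frac{1}{97}\right) 95\right) 78 = \left(-954 - \frac{285}{97}\right) 78 = \left(- \frac{92823}{97}\right) 78 = - \frac{7240194}{97}$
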